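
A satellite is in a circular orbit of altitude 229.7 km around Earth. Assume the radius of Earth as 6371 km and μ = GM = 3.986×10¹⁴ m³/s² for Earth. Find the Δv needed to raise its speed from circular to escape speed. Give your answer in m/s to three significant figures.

Δv ≈ 3220 m/s

r = 6371 + 229.7 = 6600.7 km = 6.6007×10⁶ m.
Circular speed v_c = √(μ/r) = 7771 m/s.
Escape speed v_esc = √(2μ/r) = √2 × v_c = 10990 m/s.
Δv = v_esc − v_c = 3219 m/s.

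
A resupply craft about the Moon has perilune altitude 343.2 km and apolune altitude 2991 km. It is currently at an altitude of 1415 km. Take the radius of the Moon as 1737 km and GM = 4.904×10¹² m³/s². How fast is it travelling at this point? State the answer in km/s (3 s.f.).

v ≈ 1.29 km/s

r_p = 1737 + 343.2 = 2080.2 km = 2.0802×10⁶ m.
r_a = 1737 + 2991 = 4728.0 km = 4.7280×10⁶ m.
r = 1737 + 1415 = 3152.0 km = 3.152×10⁶ m.
Semi-major axis a = (r_p + r_a)/2 = 3404.1 km = 3.404×10⁶ m.
Vis-viva: v² = μ(2/r − 1/a) = 4.904×10¹² × (6.345×10⁻⁷ − 2.938×10⁻⁷) = 1.671×10⁶ m²/s².
v = 1293 m/s = 1.293 km/s.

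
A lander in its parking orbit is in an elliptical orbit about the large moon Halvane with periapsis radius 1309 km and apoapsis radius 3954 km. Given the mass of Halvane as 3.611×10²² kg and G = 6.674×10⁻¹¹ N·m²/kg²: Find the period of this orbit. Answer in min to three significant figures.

μ = GM = 6.674×10⁻¹¹ × 3.611×10²² = 2.410×10¹² m³/s².
Semi-major axis a = (r_p + r_a)/2 = (1309.0 + 3954.0)/2 = 2631.5 km = 2.632×10⁶ m.
By Kepler's third law T = 2π√(a³/μ) = 2π × 2.750×10³ = 1.728×10⁴ s.
= 288.0 min.

T ≈ 288 min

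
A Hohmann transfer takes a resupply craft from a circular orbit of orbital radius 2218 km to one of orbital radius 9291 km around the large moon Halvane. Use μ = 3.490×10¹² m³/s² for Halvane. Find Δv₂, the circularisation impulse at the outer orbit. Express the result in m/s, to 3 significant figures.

r₁ = 2218 km = 2.218×10⁶ m.
r₂ = 9291 km = 9.291×10⁶ m.
Transfer ellipse a_t = (r₁ + r₂)/2 = 5.754×10⁶ m.
At r₁: circular v_c1 = √(μ/r₁) = 1254 m/s; transfer-periapsis v_p = √[μ(2/r₁ − 1/a_t)] = 1594 m/s.
At r₂: circular v_c2 = √(μ/r₂) = 612.9 m/s; transfer-apoapsis v_a = √[μ(2/r₂ − 1/a_t)] = 380.5 m/s.
Δv₂ = v_c2 − v_a = 232.4 m/s.

Δv ≈ 232 m/s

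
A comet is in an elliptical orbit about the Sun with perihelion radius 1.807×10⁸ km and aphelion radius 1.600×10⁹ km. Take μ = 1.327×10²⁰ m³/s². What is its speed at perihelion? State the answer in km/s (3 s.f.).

Semi-major axis a = (r_p + r_a)/2 = 8.9035×10⁸ km = 8.904×10¹¹ m.
Vis-viva: v² = μ(2/r − 1/a) = 1.327×10²⁰ × (1.107×10⁻¹¹ − 1.123×10⁻¹²) = 1.320×10⁹ m²/s².
v = 36330 m/s = 36.33 km/s.

v ≈ 36.3 km/s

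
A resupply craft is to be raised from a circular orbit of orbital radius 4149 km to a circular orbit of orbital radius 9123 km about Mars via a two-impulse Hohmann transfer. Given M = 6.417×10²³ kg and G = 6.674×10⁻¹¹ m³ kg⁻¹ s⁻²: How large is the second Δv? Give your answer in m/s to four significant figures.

Δv ≈ 453.5 m/s

μ = GM = 6.674×10⁻¹¹ × 6.417×10²³ = 4.283×10¹³ m³/s².
r₁ = 4149 km = 4.149×10⁶ m.
r₂ = 9123 km = 9.123×10⁶ m.
Transfer ellipse a_t = (r₁ + r₂)/2 = 6.636×10⁶ m.
At r₁: circular v_c1 = √(μ/r₁) = 3213 m/s; transfer-periapsis v_p = √[μ(2/r₁ − 1/a_t)] = 3767 m/s.
At r₂: circular v_c2 = √(μ/r₂) = 2167 m/s; transfer-apoapsis v_a = √[μ(2/r₂ − 1/a_t)] = 1713 m/s.
Δv₂ = v_c2 − v_a = 453.5 m/s.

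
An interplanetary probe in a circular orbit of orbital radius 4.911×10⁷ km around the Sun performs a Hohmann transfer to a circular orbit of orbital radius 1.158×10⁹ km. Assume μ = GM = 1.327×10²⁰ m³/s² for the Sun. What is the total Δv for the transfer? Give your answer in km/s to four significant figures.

r₁ = 4.911×10⁷ km = 4.911×10¹⁰ m.
r₂ = 1.158×10⁹ km = 1.158×10¹² m.
Transfer ellipse a_t = (r₁ + r₂)/2 = 6.036×10¹¹ m.
At r₁: circular v_c1 = √(μ/r₁) = 51980 m/s; transfer-perihelion v_p = √[μ(2/r₁ − 1/a_t)] = 72000 m/s.
Δv₁ = v_p − v_c1 = 20020 m/s.
At r₂: circular v_c2 = √(μ/r₂) = 10700 m/s; transfer-aphelion v_a = √[μ(2/r₂ − 1/a_t)] = 3054 m/s.
Δv₂ = v_c2 − v_a = 7651 m/s.
Total Δv = Δv₁ + Δv₂ = 27670 m/s = 27.67 km/s.

Δv_total ≈ 27.67 km/s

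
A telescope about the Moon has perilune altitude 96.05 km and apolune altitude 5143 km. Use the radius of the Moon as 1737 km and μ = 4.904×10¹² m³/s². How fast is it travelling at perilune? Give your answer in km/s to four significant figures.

r_p = 1737 + 96.05 = 1833.0 km = 1.8330×10⁶ m.
r_a = 1737 + 5143 = 6880.0 km = 6.8800×10⁶ m.
Semi-major axis a = (r_p + r_a)/2 = 4356.5 km = 4.357×10⁶ m.
Vis-viva: v² = μ(2/r − 1/a) = 4.904×10¹² × (1.091×10⁻⁶ − 2.295×10⁻⁷) = 4.225×10⁶ m²/s².
v = 2055 m/s = 2.055 km/s.

v ≈ 2.055 km/s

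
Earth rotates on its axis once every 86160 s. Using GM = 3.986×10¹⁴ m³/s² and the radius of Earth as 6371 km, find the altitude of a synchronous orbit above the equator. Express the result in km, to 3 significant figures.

A synchronous orbit has period T, so by Kepler's third law a = (μT²/4π²)^(1/3).
μT²/4π² = 3.986×10¹⁴ × (8.616×10⁴)² / 39.48 = 7.495×10²² m³.
a = 4.216×10⁷ m = 42163 km.
Altitude h = a − R = 42163 − 6371 = 35792 km.

h_sync ≈ 35800 km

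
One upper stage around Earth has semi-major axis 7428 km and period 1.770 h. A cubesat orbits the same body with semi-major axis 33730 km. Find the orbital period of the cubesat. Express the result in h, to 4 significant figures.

Kepler's third law: T² ∝ a³, so T₂ = T₁ (a₂/a₁)^(3/2).
a₂/a₁ = 4.541, (a₂/a₁)^(3/2) = 9.676.
T₂ = 1.770 × 9.676 = 17.13 h.

T₂ ≈ 17.13 h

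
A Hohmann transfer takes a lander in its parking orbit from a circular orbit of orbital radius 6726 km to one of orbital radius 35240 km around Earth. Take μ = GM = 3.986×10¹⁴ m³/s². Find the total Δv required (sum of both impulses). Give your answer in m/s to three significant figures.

Δv_total ≈ 3740 m/s

r₁ = 6726 km = 6.726×10⁶ m.
r₂ = 35240 km = 3.524×10⁷ m.
Transfer ellipse a_t = (r₁ + r₂)/2 = 2.098×10⁷ m.
At r₁: circular v_c1 = √(μ/r₁) = 7698 m/s; transfer-perigee v_p = √[μ(2/r₁ − 1/a_t)] = 9976 m/s.
Δv₁ = v_p − v_c1 = 2278 m/s.
At r₂: circular v_c2 = √(μ/r₂) = 3363 m/s; transfer-apogee v_a = √[μ(2/r₂ − 1/a_t)] = 1904 m/s.
Δv₂ = v_c2 − v_a = 1459 m/s.
Total Δv = Δv₁ + Δv₂ = 3737 m/s.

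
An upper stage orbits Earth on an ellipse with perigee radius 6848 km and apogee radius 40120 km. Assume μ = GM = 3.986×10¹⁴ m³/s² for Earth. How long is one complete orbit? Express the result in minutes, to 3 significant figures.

Semi-major axis a = (r_p + r_a)/2 = (6848.0 + 40120)/2 = 23484 km = 2.348×10⁷ m.
By Kepler's third law T = 2π√(a³/μ) = 2π × 5.700×10³ = 3.582×10⁴ s.
= 596.9 minutes.

T ≈ 597 minutes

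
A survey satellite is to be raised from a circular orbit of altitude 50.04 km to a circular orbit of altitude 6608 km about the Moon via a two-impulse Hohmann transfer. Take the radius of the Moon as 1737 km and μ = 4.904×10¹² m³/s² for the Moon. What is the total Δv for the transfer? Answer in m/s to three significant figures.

r₁ = 1737 + 50.04 = 1787.0 km = 1.7870×10⁶ m.
r₂ = 1737 + 6608 = 8345.0 km = 8.3450×10⁶ m.
Transfer ellipse a_t = (r₁ + r₂)/2 = 5.066×10⁶ m.
At r₁: circular v_c1 = √(μ/r₁) = 1657 m/s; transfer-perilune v_p = √[μ(2/r₁ − 1/a_t)] = 2126 m/s.
Δv₁ = v_p − v_c1 = 469.6 m/s.
At r₂: circular v_c2 = √(μ/r₂) = 766.6 m/s; transfer-apolune v_a = √[μ(2/r₂ − 1/a_t)] = 455.3 m/s.
Δv₂ = v_c2 − v_a = 311.3 m/s.
Total Δv = Δv₁ + Δv₂ = 780.8 m/s.

Δv_total ≈ 781 m/s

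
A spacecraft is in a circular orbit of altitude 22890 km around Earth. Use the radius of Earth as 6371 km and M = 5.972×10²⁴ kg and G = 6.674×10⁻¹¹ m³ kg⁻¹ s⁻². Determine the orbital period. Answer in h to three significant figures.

T ≈ 13.8 h

μ = GM = 6.674×10⁻¹¹ × 5.972×10²⁴ = 3.986×10¹⁴ m³/s².
r = 6371 + 22890 = 29261 km = 2.9261×10⁷ m.
Kepler's third law: T = 2π√(r³/μ) = 2π√((2.926×10⁷)³ / 3.986×10¹⁴).
r³/μ = 6.286×10⁷ s², so T = 2π × 7.928×10³ = 4.982×10⁴ s.
Converting: 4.982×10⁴ s ÷ 3600 = 13.84 h.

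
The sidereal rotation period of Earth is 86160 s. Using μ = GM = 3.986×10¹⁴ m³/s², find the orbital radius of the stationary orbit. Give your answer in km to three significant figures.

r_sync ≈ 42200 km

A synchronous orbit has period T, so by Kepler's third law a = (μT²/4π²)^(1/3).
μT²/4π² = 3.986×10¹⁴ × (8.616×10⁴)² / 39.48 = 7.495×10²² m³.
a = 4.216×10⁷ m = 42163 km.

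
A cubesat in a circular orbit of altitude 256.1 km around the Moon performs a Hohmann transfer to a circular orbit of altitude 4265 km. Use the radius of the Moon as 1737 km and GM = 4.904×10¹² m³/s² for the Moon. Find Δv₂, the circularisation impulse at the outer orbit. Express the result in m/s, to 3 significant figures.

Δv ≈ 266 m/s

r₁ = 1737 + 256.1 = 1993.1 km = 1.9931×10⁶ m.
r₂ = 1737 + 4265 = 6002.0 km = 6.0020×10⁶ m.
Transfer ellipse a_t = (r₁ + r₂)/2 = 3.998×10⁶ m.
At r₁: circular v_c1 = √(μ/r₁) = 1569 m/s; transfer-perilune v_p = √[μ(2/r₁ − 1/a_t)] = 1922 m/s.
At r₂: circular v_c2 = √(μ/r₂) = 903.9 m/s; transfer-apolune v_a = √[μ(2/r₂ − 1/a_t)] = 638.3 m/s.
Δv₂ = v_c2 − v_a = 265.7 m/s.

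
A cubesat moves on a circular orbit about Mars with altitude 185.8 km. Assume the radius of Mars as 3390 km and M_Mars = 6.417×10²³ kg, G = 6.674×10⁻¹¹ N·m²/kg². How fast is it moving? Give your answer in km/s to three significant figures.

μ = GM = 6.674×10⁻¹¹ × 6.417×10²³ = 4.283×10¹³ m³/s².
r = 3390 + 185.8 = 3575.8 km = 3.5758×10⁶ m.
For a circular orbit v = √(μ/r) = √(4.283×10¹³ / 3.576×10⁶) = √(1.198×10⁷) = 3461 m/s.
That is 3.461 km/s.

v ≈ 3.46 km/s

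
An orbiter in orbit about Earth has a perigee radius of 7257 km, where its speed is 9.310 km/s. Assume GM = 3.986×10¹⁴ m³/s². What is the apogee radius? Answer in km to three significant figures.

r_p = 7.257×10⁶ m.
Specific energy ε = v²/2 − μ/r = -1.159×10⁷ J/kg, so a = −μ/(2ε) = 1.720×10⁷ m.
The apsides satisfy r_p + r_a = 2a, so the apogee radius is 2a − r_p = 2.714×10⁷ m = 27140 km.

apogee radius ≈ 27100 km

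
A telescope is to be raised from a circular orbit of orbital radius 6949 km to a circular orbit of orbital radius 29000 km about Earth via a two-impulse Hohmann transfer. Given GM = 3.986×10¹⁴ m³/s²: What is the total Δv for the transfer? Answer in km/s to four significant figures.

Δv_total ≈ 3.449 km/s

r₁ = 6949 km = 6.949×10⁶ m.
r₂ = 29000 km = 2.900×10⁷ m.
Transfer ellipse a_t = (r₁ + r₂)/2 = 1.797×10⁷ m.
At r₁: circular v_c1 = √(μ/r₁) = 7574 m/s; transfer-perigee v_p = √[μ(2/r₁ − 1/a_t)] = 9620 m/s.
Δv₁ = v_p − v_c1 = 2046 m/s.
At r₂: circular v_c2 = √(μ/r₂) = 3707 m/s; transfer-apogee v_a = √[μ(2/r₂ − 1/a_t)] = 2305 m/s.
Δv₂ = v_c2 − v_a = 1402 m/s.
Total Δv = Δv₁ + Δv₂ = 3449 m/s = 3.449 km/s.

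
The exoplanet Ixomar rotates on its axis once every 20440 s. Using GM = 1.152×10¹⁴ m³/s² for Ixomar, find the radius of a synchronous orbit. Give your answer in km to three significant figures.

A synchronous orbit has period T, so by Kepler's third law a = (μT²/4π²)^(1/3).
μT²/4π² = 1.152×10¹⁴ × (2.044×10⁴)² / 39.48 = 1.219×10²¹ m³.
a = 1.068×10⁷ m = 10683 km.

r_sync ≈ 10700 km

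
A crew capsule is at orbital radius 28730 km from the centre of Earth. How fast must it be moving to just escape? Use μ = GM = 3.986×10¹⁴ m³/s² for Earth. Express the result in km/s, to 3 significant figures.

v_esc ≈ 5.27 km/s

r = 28730 km = 2.873×10⁷ m.
Escape speed v_esc = √(2μ/r) = √(2 × 3.986×10¹⁴ / 2.873×10⁷) = √(2.775×10⁷) = 5268 m/s.
= 5.268 km/s.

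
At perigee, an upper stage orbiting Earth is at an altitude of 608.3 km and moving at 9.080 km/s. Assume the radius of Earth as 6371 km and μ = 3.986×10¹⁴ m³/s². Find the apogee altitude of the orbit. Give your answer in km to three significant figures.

r_p = 6371 + 608.3 = 6979.3 km = 6.979×10⁶ m.
Specific energy ε = v²/2 − μ/r = -1.589×10⁷ J/kg, so a = −μ/(2ε) = 1.254×10⁷ m.
The apsides satisfy r_p + r_a = 2a, so the apogee radius is 2a − r_p = 1.811×10⁷ m = 18108 km.
Apogee altitude = 18108 − 6371 = 11737 km.

apogee altitude ≈ 11700 km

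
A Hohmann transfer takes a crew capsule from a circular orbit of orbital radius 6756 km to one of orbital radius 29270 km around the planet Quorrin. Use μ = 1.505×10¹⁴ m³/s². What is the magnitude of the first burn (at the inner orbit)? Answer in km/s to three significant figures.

r₁ = 6756 km = 6.756×10⁶ m.
r₂ = 29270 km = 2.927×10⁷ m.
Transfer ellipse a_t = (r₁ + r₂)/2 = 1.801×10⁷ m.
At r₁: circular v_c1 = √(μ/r₁) = 4720 m/s; transfer-periapsis v_p = √[μ(2/r₁ − 1/a_t)] = 6016 m/s.
Δv₁ = v_p − v_c1 = 1297 m/s.
= 1.297 km/s.

Δv ≈ 1.30 km/s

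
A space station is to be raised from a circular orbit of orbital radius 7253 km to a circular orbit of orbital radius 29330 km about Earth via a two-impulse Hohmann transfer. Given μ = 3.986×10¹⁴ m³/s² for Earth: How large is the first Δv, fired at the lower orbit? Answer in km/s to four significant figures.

Δv ≈ 1.974 km/s

r₁ = 7253 km = 7.253×10⁶ m.
r₂ = 29330 km = 2.933×10⁷ m.
Transfer ellipse a_t = (r₁ + r₂)/2 = 1.829×10⁷ m.
At r₁: circular v_c1 = √(μ/r₁) = 7413 m/s; transfer-perigee v_p = √[μ(2/r₁ − 1/a_t)] = 9387 m/s.
Δv₁ = v_p − v_c1 = 1974 m/s.
= 1.974 km/s.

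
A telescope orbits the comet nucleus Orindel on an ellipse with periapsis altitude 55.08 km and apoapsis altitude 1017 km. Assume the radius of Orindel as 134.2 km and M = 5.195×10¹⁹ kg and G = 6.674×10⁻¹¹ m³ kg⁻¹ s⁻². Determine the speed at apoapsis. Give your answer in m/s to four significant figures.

μ = GM = 6.674×10⁻¹¹ × 5.195×10¹⁹ = 3.467×10⁹ m³/s².
r_p = 134.2 + 55.08 = 189.28 km = 1.8928×10⁵ m.
r_a = 134.2 + 1017 = 1151.2 km = 1.1512×10⁶ m.
Semi-major axis a = (r_p + r_a)/2 = 670.24 km = 6.702×10⁵ m.
Vis-viva: v² = μ(2/r − 1/a) = 3.467×10⁹ × (1.737×10⁻⁶ − 1.492×10⁻⁶) = 8.505×10² m²/s².
v = 29.16 m/s.

v ≈ 29.16 m/s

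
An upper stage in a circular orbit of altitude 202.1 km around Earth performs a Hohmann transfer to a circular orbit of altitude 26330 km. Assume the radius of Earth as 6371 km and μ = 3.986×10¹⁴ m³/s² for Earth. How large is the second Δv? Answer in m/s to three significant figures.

Δv ≈ 1470 m/s

r₁ = 6371 + 202.1 = 6573.1 km = 6.5731×10⁶ m.
r₂ = 6371 + 26330 = 32701 km = 3.2701×10⁷ m.
Transfer ellipse a_t = (r₁ + r₂)/2 = 1.964×10⁷ m.
At r₁: circular v_c1 = √(μ/r₁) = 7787 m/s; transfer-perigee v_p = √[μ(2/r₁ − 1/a_t)] = 10050 m/s.
At r₂: circular v_c2 = √(μ/r₂) = 3491 m/s; transfer-apogee v_a = √[μ(2/r₂ − 1/a_t)] = 2020 m/s.
Δv₂ = v_c2 − v_a = 1471 m/s.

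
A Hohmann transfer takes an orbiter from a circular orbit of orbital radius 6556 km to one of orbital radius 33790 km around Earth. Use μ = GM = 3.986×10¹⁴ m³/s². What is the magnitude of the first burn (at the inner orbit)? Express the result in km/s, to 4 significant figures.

Δv ≈ 2.294 km/s

r₁ = 6556 km = 6.556×10⁶ m.
r₂ = 33790 km = 3.379×10⁷ m.
Transfer ellipse a_t = (r₁ + r₂)/2 = 2.017×10⁷ m.
At r₁: circular v_c1 = √(μ/r₁) = 7797 m/s; transfer-perigee v_p = √[μ(2/r₁ − 1/a_t)] = 10090 m/s.
Δv₁ = v_p − v_c1 = 2294 m/s.
= 2.294 km/s.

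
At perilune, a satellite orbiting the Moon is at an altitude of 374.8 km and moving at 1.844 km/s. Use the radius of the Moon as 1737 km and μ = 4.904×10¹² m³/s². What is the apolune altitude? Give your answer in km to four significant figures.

r_p = 1737 + 374.8 = 2111.8 km = 2.112×10⁶ m.
Specific energy ε = v²/2 − μ/r = -6.220×10⁵ J/kg, so a = −μ/(2ε) = 3.942×10⁶ m.
The apsides satisfy r_p + r_a = 2a, so the apolune radius is 2a − r_p = 5.772×10⁶ m = 5772.2 km.
Apolune altitude = 5772.2 − 1737 = 4035.2 km.

apolune altitude ≈ 4035 km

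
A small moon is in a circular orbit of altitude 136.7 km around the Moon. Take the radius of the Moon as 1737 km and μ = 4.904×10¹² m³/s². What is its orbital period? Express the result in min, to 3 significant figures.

r = 1737 + 136.7 = 1873.7 km = 1.8737×10⁶ m.
Kepler's third law: T = 2π√(r³/μ) = 2π√((1.874×10⁶)³ / 4.904×10¹²).
r³/μ = 1.341×10⁶ s², so T = 2π × 1.158×10³ = 7.277×10³ s.
Converting: 7.277×10³ s ÷ 60.00 = 121.3 min.

T ≈ 121 min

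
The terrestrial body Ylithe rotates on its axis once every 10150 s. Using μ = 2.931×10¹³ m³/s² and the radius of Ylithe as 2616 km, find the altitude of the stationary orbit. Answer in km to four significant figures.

h_sync ≈ 1629 km

A synchronous orbit has period T, so by Kepler's third law a = (μT²/4π²)^(1/3).
μT²/4π² = 2.931×10¹³ × (1.015×10⁴)² / 39.48 = 7.649×10¹⁹ m³.
a = 4.245×10⁶ m = 4244.9 km.
Altitude h = a − R = 4244.9 − 2616 = 1628.9 km.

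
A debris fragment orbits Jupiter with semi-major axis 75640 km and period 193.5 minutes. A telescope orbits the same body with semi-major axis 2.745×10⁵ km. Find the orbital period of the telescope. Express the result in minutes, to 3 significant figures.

Kepler's third law: T² ∝ a³, so T₂ = T₁ (a₂/a₁)^(3/2).
a₂/a₁ = 3.629, (a₂/a₁)^(3/2) = 6.913.
T₂ = 193.5 × 6.913 = 1338 minutes.

T₂ ≈ 1340 minutes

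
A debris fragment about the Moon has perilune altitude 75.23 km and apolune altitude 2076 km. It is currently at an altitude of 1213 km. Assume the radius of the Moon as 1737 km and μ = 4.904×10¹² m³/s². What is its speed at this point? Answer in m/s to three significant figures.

r_p = 1737 + 75.23 = 1812.2 km = 1.8122×10⁶ m.
r_a = 1737 + 2076 = 3813.0 km = 3.8130×10⁶ m.
r = 1737 + 1213 = 2950.0 km = 2.950×10⁶ m.
Semi-major axis a = (r_p + r_a)/2 = 2812.6 km = 2.813×10⁶ m.
Vis-viva: v² = μ(2/r − 1/a) = 4.904×10¹² × (6.780×10⁻⁷ − 3.555×10⁻⁷) = 1.581×10⁶ m²/s².
v = 1257 m/s.

v ≈ 1260 m/s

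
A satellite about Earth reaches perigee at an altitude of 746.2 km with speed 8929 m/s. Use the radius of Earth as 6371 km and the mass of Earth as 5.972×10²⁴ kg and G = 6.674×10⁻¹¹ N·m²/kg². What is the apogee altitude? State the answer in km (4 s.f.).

μ = GM = 6.674×10⁻¹¹ × 5.972×10²⁴ = 3.986×10¹⁴ m³/s².
r_p = 6371 + 746.2 = 7117.2 km = 7.117×10⁶ m.
Specific energy ε = v²/2 − μ/r = -1.614×10⁷ J/kg, so a = −μ/(2ε) = 1.235×10⁷ m.
The apsides satisfy r_p + r_a = 2a, so the apogee radius is 2a − r_p = 1.758×10⁷ m = 17581 km.
Apogee altitude = 17581 − 6371 = 11210 km.

apogee altitude ≈ 11210 km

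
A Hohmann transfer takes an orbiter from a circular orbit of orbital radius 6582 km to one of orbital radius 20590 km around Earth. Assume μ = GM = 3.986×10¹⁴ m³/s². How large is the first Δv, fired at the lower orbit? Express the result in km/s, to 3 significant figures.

r₁ = 6582 km = 6.582×10⁶ m.
r₂ = 20590 km = 2.059×10⁷ m.
Transfer ellipse a_t = (r₁ + r₂)/2 = 1.359×10⁷ m.
At r₁: circular v_c1 = √(μ/r₁) = 7782 m/s; transfer-perigee v_p = √[μ(2/r₁ − 1/a_t)] = 9580 m/s.
Δv₁ = v_p − v_c1 = 1798 m/s.
= 1.798 km/s.

Δv ≈ 1.80 km/s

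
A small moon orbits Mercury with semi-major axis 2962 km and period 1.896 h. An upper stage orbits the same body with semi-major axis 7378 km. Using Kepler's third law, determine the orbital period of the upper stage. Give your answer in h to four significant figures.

Kepler's third law: T² ∝ a³, so T₂ = T₁ (a₂/a₁)^(3/2).
a₂/a₁ = 2.491, (a₂/a₁)^(3/2) = 3.931.
T₂ = 1.896 × 3.931 = 7.454 h.

T₂ ≈ 7.454 h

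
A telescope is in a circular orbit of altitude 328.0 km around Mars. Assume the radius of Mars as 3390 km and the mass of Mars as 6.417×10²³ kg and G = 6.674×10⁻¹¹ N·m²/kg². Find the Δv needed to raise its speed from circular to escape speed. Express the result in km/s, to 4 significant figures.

μ = GM = 6.674×10⁻¹¹ × 6.417×10²³ = 4.283×10¹³ m³/s².
r = 3390 + 328.0 = 3718.0 km = 3.7180×10⁶ m.
Circular speed v_c = √(μ/r) = 3394 m/s.
Escape speed v_esc = √(2μ/r) = √2 × v_c = 4800 m/s.
Δv = v_esc − v_c = 1406 m/s = 1.406 km/s.

Δv ≈ 1.406 km/s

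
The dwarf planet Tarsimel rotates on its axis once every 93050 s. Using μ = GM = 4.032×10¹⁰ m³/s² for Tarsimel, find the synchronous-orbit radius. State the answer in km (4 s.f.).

A synchronous orbit has period T, so by Kepler's third law a = (μT²/4π²)^(1/3).
μT²/4π² = 4.032×10¹⁰ × (9.305×10⁴)² / 39.48 = 8.843×10¹⁸ m³.
a = 2.068×10⁶ m = 2067.9 km.

r_sync ≈ 2068 km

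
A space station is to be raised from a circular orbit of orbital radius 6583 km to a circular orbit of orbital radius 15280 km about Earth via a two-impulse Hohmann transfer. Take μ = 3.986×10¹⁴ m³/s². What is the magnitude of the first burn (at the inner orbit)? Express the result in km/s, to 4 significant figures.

Δv ≈ 1.418 km/s

r₁ = 6583 km = 6.583×10⁶ m.
r₂ = 15280 km = 1.528×10⁷ m.
Transfer ellipse a_t = (r₁ + r₂)/2 = 1.093×10⁷ m.
At r₁: circular v_c1 = √(μ/r₁) = 7781 m/s; transfer-perigee v_p = √[μ(2/r₁ − 1/a_t)] = 9200 m/s.
Δv₁ = v_p − v_c1 = 1418 m/s.
= 1.418 km/s.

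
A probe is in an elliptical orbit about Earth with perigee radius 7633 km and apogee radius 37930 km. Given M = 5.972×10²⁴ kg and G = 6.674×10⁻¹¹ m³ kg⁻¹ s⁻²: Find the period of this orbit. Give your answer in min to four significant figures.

T ≈ 570.4 min

μ = GM = 6.674×10⁻¹¹ × 5.972×10²⁴ = 3.986×10¹⁴ m³/s².
Semi-major axis a = (r_p + r_a)/2 = (7633.0 + 37930)/2 = 22782 km = 2.278×10⁷ m.
By Kepler's third law T = 2π√(a³/μ) = 2π × 5.447×10³ = 3.422×10⁴ s.
= 570.4 min.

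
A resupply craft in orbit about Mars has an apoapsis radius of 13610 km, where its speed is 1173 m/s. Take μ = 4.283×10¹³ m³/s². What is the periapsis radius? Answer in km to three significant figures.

r_a = 1.361×10⁷ m.
Specific energy ε = v²/2 − μ/r = -2.459×10⁶ J/kg, so a = −μ/(2ε) = 8.709×10⁶ m.
The apsides satisfy r_p + r_a = 2a, so the periapsis radius is 2a − r_a = 3.808×10⁶ m = 3807.7 km.

periapsis radius ≈ 3810 km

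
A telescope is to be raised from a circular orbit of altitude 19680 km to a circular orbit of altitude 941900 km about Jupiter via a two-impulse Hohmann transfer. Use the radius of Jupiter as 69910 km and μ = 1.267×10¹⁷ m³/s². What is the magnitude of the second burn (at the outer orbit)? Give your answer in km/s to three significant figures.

r₁ = 69910 + 19680 = 89590 km = 8.9590×10⁷ m.
r₂ = 69910 + 941900 = 1011800 km = 1.0118×10⁹ m.
Transfer ellipse a_t = (r₁ + r₂)/2 = 5.507×10⁸ m.
At r₁: circular v_c1 = √(μ/r₁) = 37610 m/s; transfer-perijove v_p = √[μ(2/r₁ − 1/a_t)] = 50970 m/s.
At r₂: circular v_c2 = √(μ/r₂) = 11190 m/s; transfer-apojove v_a = √[μ(2/r₂ − 1/a_t)] = 4513 m/s.
Δv₂ = v_c2 − v_a = 6677 m/s.
= 6.677 km/s.

Δv ≈ 6.68 km/s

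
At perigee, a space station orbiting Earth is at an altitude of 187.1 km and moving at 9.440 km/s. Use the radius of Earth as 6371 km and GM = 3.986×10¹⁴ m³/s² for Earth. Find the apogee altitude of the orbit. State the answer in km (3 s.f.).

apogee altitude ≈ 11600 km

r_p = 6371 + 187.1 = 6558.1 km = 6.558×10⁶ m.
Specific energy ε = v²/2 − μ/r = -1.622×10⁷ J/kg, so a = −μ/(2ε) = 1.229×10⁷ m.
The apsides satisfy r_p + r_a = 2a, so the apogee radius is 2a − r_p = 1.801×10⁷ m = 18012 km.
Apogee altitude = 18012 − 6371 = 11641 km.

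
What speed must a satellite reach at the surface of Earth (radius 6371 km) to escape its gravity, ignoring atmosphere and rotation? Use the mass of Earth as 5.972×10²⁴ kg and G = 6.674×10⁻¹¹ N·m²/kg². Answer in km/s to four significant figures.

v_esc ≈ 11.19 km/s

μ = GM = 6.674×10⁻¹¹ × 5.972×10²⁴ = 3.986×10¹⁴ m³/s².
r = R = 6.371×10⁶ m.
Escape speed v_esc = √(2μ/r) = √(2 × 3.986×10¹⁴ / 6.371×10⁶) = √(1.251×10⁸) = 11190 m/s.
= 11.19 km/s.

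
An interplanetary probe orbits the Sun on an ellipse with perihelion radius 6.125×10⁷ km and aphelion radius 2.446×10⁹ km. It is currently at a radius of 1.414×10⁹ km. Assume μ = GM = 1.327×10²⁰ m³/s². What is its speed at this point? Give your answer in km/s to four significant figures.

v ≈ 9.047 km/s

Semi-major axis a = (r_p + r_a)/2 = 1.2536×10⁹ km = 1.254×10¹² m.
Vis-viva: v² = μ(2/r − 1/a) = 1.327×10²⁰ × (1.414×10⁻¹² − 7.977×10⁻¹³) = 8.184×10⁷ m²/s².
v = 9047 m/s = 9.047 km/s.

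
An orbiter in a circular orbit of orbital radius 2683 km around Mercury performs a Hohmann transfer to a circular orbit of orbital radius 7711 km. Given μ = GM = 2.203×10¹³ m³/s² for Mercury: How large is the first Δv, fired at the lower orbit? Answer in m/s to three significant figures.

Δv ≈ 625 m/s

r₁ = 2683 km = 2.683×10⁶ m.
r₂ = 7711 km = 7.711×10⁶ m.
Transfer ellipse a_t = (r₁ + r₂)/2 = 5.197×10⁶ m.
At r₁: circular v_c1 = √(μ/r₁) = 2865 m/s; transfer-periherm v_p = √[μ(2/r₁ − 1/a_t)] = 3490 m/s.
Δv₁ = v_p − v_c1 = 624.9 m/s.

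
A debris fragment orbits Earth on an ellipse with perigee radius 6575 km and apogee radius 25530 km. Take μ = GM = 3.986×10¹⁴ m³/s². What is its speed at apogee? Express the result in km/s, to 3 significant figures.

Semi-major axis a = (r_p + r_a)/2 = 16052 km = 1.605×10⁷ m.
Vis-viva: v² = μ(2/r − 1/a) = 3.986×10¹⁴ × (7.834×10⁻⁸ − 6.230×10⁻⁸) = 6.395×10⁶ m²/s².
v = 2529 m/s = 2.529 km/s.

v ≈ 2.53 km/s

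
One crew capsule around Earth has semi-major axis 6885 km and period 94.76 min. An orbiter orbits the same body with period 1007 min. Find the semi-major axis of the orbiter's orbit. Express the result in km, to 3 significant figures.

Kepler's third law: a³ ∝ T², so a₂ = a₁ (T₂/T₁)^(2/3).
T₂/T₁ = 10.63, (T₂/T₁)^(2/3) = 4.834.
a₂ = 6885 × 4.834 = 33280 km.

a₂ ≈ 33300 km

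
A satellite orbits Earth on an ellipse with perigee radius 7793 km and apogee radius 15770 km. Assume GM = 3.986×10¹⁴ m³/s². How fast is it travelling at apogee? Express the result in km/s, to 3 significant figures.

v ≈ 4.09 km/s

Semi-major axis a = (r_p + r_a)/2 = 11782 km = 1.178×10⁷ m.
Vis-viva: v² = μ(2/r − 1/a) = 3.986×10¹⁴ × (1.268×10⁻⁷ − 8.488×10⁻⁸) = 1.672×10⁷ m²/s².
v = 4089 m/s = 4.089 km/s.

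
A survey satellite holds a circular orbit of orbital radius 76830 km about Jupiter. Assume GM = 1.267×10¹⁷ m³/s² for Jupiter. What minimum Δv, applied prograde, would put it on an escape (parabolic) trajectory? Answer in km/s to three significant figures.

r = 76830 km = 7.683×10⁷ m.
Circular speed v_c = √(μ/r) = 40610 m/s.
Escape speed v_esc = √(2μ/r) = √2 × v_c = 57430 m/s.
Δv = v_esc − v_c = 16820 m/s = 16.82 km/s.

Δv ≈ 16.8 km/s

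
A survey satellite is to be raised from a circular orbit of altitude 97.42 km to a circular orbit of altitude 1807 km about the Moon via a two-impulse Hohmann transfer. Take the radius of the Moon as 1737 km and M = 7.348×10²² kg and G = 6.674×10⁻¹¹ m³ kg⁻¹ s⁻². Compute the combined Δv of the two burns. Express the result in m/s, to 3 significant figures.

Δv_total ≈ 447 m/s

μ = GM = 6.674×10⁻¹¹ × 7.348×10²² = 4.904×10¹² m³/s².
r₁ = 1737 + 97.42 = 1834.4 km = 1.8344×10⁶ m.
r₂ = 1737 + 1807 = 3544.0 km = 3.5440×10⁶ m.
Transfer ellipse a_t = (r₁ + r₂)/2 = 2.689×10⁶ m.
At r₁: circular v_c1 = √(μ/r₁) = 1635 m/s; transfer-perilune v_p = √[μ(2/r₁ − 1/a_t)] = 1877 m/s.
Δv₁ = v_p − v_c1 = 242.0 m/s.
At r₂: circular v_c2 = √(μ/r₂) = 1176 m/s; transfer-apolune v_a = √[μ(2/r₂ − 1/a_t)] = 971.6 m/s.
Δv₂ = v_c2 − v_a = 204.8 m/s.
Total Δv = Δv₁ + Δv₂ = 446.7 m/s.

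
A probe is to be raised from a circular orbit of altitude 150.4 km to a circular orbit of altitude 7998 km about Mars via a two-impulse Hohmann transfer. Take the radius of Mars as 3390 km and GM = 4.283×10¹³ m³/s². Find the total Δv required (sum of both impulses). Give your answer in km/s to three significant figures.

Δv_total ≈ 1.42 km/s

r₁ = 3390 + 150.4 = 3540.4 km = 3.5404×10⁶ m.
r₂ = 3390 + 7998 = 11388 km = 1.1388×10⁷ m.
Transfer ellipse a_t = (r₁ + r₂)/2 = 7.464×10⁶ m.
At r₁: circular v_c1 = √(μ/r₁) = 3478 m/s; transfer-periapsis v_p = √[μ(2/r₁ − 1/a_t)] = 4296 m/s.
Δv₁ = v_p − v_c1 = 818.0 m/s.
At r₂: circular v_c2 = √(μ/r₂) = 1939 m/s; transfer-apoapsis v_a = √[μ(2/r₂ − 1/a_t)] = 1336 m/s.
Δv₂ = v_c2 − v_a = 603.7 m/s.
Total Δv = Δv₁ + Δv₂ = 1422 m/s = 1.422 km/s.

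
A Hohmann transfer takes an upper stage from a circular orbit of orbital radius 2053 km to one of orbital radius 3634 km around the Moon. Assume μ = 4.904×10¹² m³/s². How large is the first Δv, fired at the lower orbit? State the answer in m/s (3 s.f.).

Δv ≈ 202 m/s

r₁ = 2053 km = 2.053×10⁶ m.
r₂ = 3634 km = 3.634×10⁶ m.
Transfer ellipse a_t = (r₁ + r₂)/2 = 2.844×10⁶ m.
At r₁: circular v_c1 = √(μ/r₁) = 1546 m/s; transfer-perilune v_p = √[μ(2/r₁ − 1/a_t)] = 1747 m/s.
Δv₁ = v_p − v_c1 = 201.7 m/s.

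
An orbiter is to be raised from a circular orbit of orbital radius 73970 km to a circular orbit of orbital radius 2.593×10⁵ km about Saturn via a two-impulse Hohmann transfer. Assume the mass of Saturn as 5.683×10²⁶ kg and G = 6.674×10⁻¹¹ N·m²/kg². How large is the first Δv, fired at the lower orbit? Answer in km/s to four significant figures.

μ = GM = 6.674×10⁻¹¹ × 5.683×10²⁶ = 3.793×10¹⁶ m³/s².
r₁ = 73970 km = 7.397×10⁷ m.
r₂ = 2.593×10⁵ km = 2.593×10⁸ m.
Transfer ellipse a_t = (r₁ + r₂)/2 = 1.666×10⁸ m.
At r₁: circular v_c1 = √(μ/r₁) = 22640 m/s; transfer-perikrone v_p = √[μ(2/r₁ − 1/a_t)] = 28250 m/s.
Δv₁ = v_p − v_c1 = 5603 m/s.
= 5.603 km/s.

Δv ≈ 5.603 km/s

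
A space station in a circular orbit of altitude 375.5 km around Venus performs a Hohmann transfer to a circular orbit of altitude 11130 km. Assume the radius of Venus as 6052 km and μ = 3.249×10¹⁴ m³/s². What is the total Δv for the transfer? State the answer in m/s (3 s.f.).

r₁ = 6052 + 375.5 = 6427.5 km = 6.4275×10⁶ m.
r₂ = 6052 + 11130 = 17182 km = 1.7182×10⁷ m.
Transfer ellipse a_t = (r₁ + r₂)/2 = 1.180×10⁷ m.
At r₁: circular v_c1 = √(μ/r₁) = 7110 m/s; transfer-periapsis v_p = √[μ(2/r₁ − 1/a_t)] = 8578 m/s.
Δv₁ = v_p − v_c1 = 1468 m/s.
At r₂: circular v_c2 = √(μ/r₂) = 4348 m/s; transfer-apoapsis v_a = √[μ(2/r₂ − 1/a_t)] = 3209 m/s.
Δv₂ = v_c2 − v_a = 1140 m/s.
Total Δv = Δv₁ + Δv₂ = 2608 m/s.

Δv_total ≈ 2610 m/s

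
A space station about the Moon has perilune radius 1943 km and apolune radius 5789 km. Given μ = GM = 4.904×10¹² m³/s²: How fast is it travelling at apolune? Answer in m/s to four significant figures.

v ≈ 652.5 m/s

Semi-major axis a = (r_p + r_a)/2 = 3866.0 km = 3.866×10⁶ m.
Vis-viva: v² = μ(2/r − 1/a) = 4.904×10¹² × (3.455×10⁻⁷ − 2.587×10⁻⁷) = 4.258×10⁵ m²/s².
v = 652.5 m/s.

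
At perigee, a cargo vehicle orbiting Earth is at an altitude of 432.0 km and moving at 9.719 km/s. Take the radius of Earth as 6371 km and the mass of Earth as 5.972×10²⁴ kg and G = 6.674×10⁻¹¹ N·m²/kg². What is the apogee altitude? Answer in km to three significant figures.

μ = GM = 6.674×10⁻¹¹ × 5.972×10²⁴ = 3.986×10¹⁴ m³/s².
r_p = 6371 + 432.0 = 6803.0 km = 6.803×10⁶ m.
Specific energy ε = v²/2 − μ/r = -1.136×10⁷ J/kg, so a = −μ/(2ε) = 1.755×10⁷ m.
The apsides satisfy r_p + r_a = 2a, so the apogee radius is 2a − r_p = 2.829×10⁷ m = 28288 km.
Apogee altitude = 28288 − 6371 = 21917 km.

apogee altitude ≈ 21900 km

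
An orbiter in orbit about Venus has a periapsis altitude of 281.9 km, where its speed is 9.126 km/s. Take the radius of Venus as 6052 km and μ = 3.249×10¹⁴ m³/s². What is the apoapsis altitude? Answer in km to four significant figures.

r_p = 6052 + 281.9 = 6333.9 km = 6.334×10⁶ m.
Specific energy ε = v²/2 − μ/r = -9.653×10⁶ J/kg, so a = −μ/(2ε) = 1.683×10⁷ m.
The apsides satisfy r_p + r_a = 2a, so the apoapsis radius is 2a − r_p = 2.732×10⁷ m = 27322 km.
Apoapsis altitude = 27322 − 6052 = 21270 km.

apoapsis altitude ≈ 21270 km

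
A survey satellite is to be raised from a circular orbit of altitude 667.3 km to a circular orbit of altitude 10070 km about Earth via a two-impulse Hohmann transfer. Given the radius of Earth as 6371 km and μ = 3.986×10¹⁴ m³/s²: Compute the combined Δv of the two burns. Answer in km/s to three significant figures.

Δv_total ≈ 2.49 km/s

r₁ = 6371 + 667.3 = 7038.3 km = 7.0383×10⁶ m.
r₂ = 6371 + 10070 = 16441 km = 1.6441×10⁷ m.
Transfer ellipse a_t = (r₁ + r₂)/2 = 1.174×10⁷ m.
At r₁: circular v_c1 = √(μ/r₁) = 7525 m/s; transfer-perigee v_p = √[μ(2/r₁ − 1/a_t)] = 8906 m/s.
Δv₁ = v_p − v_c1 = 1380 m/s.
At r₂: circular v_c2 = √(μ/r₂) = 4924 m/s; transfer-apogee v_a = √[μ(2/r₂ − 1/a_t)] = 3813 m/s.
Δv₂ = v_c2 − v_a = 1111 m/s.
Total Δv = Δv₁ + Δv₂ = 2492 m/s = 2.492 km/s.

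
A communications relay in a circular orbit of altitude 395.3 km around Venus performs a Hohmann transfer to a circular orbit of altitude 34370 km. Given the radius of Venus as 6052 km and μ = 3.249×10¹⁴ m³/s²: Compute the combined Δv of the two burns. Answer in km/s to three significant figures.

Δv_total ≈ 3.57 km/s

r₁ = 6052 + 395.3 = 6447.3 km = 6.4473×10⁶ m.
r₂ = 6052 + 34370 = 40422 km = 4.0422×10⁷ m.
Transfer ellipse a_t = (r₁ + r₂)/2 = 2.343×10⁷ m.
At r₁: circular v_c1 = √(μ/r₁) = 7099 m/s; transfer-periapsis v_p = √[μ(2/r₁ − 1/a_t)] = 9323 m/s.
Δv₁ = v_p − v_c1 = 2224 m/s.
At r₂: circular v_c2 = √(μ/r₂) = 2835 m/s; transfer-apoapsis v_a = √[μ(2/r₂ − 1/a_t)] = 1487 m/s.
Δv₂ = v_c2 − v_a = 1348 m/s.
Total Δv = Δv₁ + Δv₂ = 3572 m/s = 3.572 km/s.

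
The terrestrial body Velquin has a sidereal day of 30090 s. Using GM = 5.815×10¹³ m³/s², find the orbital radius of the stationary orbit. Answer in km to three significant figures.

A synchronous orbit has period T, so by Kepler's third law a = (μT²/4π²)^(1/3).
μT²/4π² = 5.815×10¹³ × (3.009×10⁴)² / 39.48 = 1.334×10²¹ m³.
a = 1.101×10⁷ m = 11007 km.

r_sync ≈ 11000 km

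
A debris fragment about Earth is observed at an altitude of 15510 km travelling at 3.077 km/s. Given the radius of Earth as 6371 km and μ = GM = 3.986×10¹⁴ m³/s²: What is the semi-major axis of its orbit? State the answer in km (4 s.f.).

r = 6371 + 15510 = 21881 km = 2.188×10⁷ m.
Specific orbital energy ε = v²/2 − μ/r = (3077)²/2 − 3.986×10¹⁴/2.188×10⁷ = -1.348×10⁷ J/kg.
Since ε = −μ/(2a), a = −μ/(2ε) = 1.478×10⁷ m = 14782 km.

a ≈ 14780 km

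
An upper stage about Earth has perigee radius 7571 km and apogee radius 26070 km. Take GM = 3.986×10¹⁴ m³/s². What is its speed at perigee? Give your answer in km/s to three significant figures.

Semi-major axis a = (r_p + r_a)/2 = 16820 km = 1.682×10⁷ m.
Vis-viva: v² = μ(2/r − 1/a) = 3.986×10¹⁴ × (2.642×10⁻⁷ − 5.945×10⁻⁸) = 8.160×10⁷ m²/s².
v = 9033 m/s = 9.033 km/s.

v ≈ 9.03 km/s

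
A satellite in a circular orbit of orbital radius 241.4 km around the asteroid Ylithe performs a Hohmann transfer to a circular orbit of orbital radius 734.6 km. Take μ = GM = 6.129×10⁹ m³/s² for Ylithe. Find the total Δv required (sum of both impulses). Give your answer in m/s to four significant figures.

r₁ = 241.4 km = 2.414×10⁵ m.
r₂ = 734.6 km = 7.346×10⁵ m.
Transfer ellipse a_t = (r₁ + r₂)/2 = 4.880×10⁵ m.
At r₁: circular v_c1 = √(μ/r₁) = 159.3 m/s; transfer-periapsis v_p = √[μ(2/r₁ − 1/a_t)] = 195.5 m/s.
Δv₁ = v_p − v_c1 = 36.16 m/s.
At r₂: circular v_c2 = √(μ/r₂) = 91.34 m/s; transfer-apoapsis v_a = √[μ(2/r₂ − 1/a_t)] = 64.24 m/s.
Δv₂ = v_c2 − v_a = 27.10 m/s.
Total Δv = Δv₁ + Δv₂ = 63.26 m/s.

Δv_total ≈ 63.26 m/s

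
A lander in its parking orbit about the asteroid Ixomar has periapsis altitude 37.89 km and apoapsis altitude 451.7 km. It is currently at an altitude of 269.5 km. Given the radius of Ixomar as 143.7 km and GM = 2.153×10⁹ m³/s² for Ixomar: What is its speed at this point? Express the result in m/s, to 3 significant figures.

r_p = 143.7 + 37.89 = 181.59 km = 1.8159×10⁵ m.
r_a = 143.7 + 451.7 = 595.40 km = 5.9540×10⁵ m.
r = 143.7 + 269.5 = 413.20 km = 4.132×10⁵ m.
Semi-major axis a = (r_p + r_a)/2 = 388.50 km = 3.885×10⁵ m.
Vis-viva: v² = μ(2/r − 1/a) = 2.153×10⁹ × (4.840×10⁻⁶ − 2.574×10⁻⁶) = 4.879×10³ m²/s².
v = 69.85 m/s.

v ≈ 69.9 m/s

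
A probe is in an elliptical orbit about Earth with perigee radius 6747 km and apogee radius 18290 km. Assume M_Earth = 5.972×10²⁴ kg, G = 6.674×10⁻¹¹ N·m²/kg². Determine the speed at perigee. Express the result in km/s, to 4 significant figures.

μ = GM = 6.674×10⁻¹¹ × 5.972×10²⁴ = 3.986×10¹⁴ m³/s².
Semi-major axis a = (r_p + r_a)/2 = 12518 km = 1.252×10⁷ m.
Vis-viva: v² = μ(2/r − 1/a) = 3.986×10¹⁴ × (2.964×10⁻⁷ − 7.988×10⁻⁸) = 8.631×10⁷ m²/s².
v = 9290 m/s = 9.290 km/s.

v ≈ 9.290 km/s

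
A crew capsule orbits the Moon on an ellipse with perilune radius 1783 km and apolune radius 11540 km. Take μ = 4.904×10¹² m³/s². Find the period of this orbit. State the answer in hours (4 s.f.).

Semi-major axis a = (r_p + r_a)/2 = (1783.0 + 11540)/2 = 6661.5 km = 6.662×10⁶ m.
By Kepler's third law T = 2π√(a³/μ) = 2π × 7.764×10³ = 4.878×10⁴ s.
= 13.55 hours.

T ≈ 13.55 hours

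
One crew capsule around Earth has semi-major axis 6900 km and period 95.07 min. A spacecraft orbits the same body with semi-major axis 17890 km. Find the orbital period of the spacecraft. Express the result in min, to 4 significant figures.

T₂ ≈ 396.9 min

Kepler's third law: T² ∝ a³, so T₂ = T₁ (a₂/a₁)^(3/2).
a₂/a₁ = 2.593, (a₂/a₁)^(3/2) = 4.175.
T₂ = 95.07 × 4.175 = 396.9 min.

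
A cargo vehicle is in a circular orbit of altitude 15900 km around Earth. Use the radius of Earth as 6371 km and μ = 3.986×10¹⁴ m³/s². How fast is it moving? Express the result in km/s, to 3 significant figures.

r = 6371 + 15900 = 22271 km = 2.2271×10⁷ m.
For a circular orbit v = √(μ/r) = √(3.986×10¹⁴ / 2.227×10⁷) = √(1.790×10⁷) = 4231 m/s.
That is 4.231 km/s.

v ≈ 4.23 km/s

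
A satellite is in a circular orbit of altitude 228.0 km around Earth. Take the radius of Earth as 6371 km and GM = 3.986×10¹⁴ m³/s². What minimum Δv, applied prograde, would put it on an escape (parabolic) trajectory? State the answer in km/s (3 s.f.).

r = 6371 + 228.0 = 6599.0 km = 6.5990×10⁶ m.
Circular speed v_c = √(μ/r) = 7772 m/s.
Escape speed v_esc = √(2μ/r) = √2 × v_c = 10990 m/s.
Δv = v_esc − v_c = 3219 m/s = 3.219 km/s.

Δv ≈ 3.22 km/s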